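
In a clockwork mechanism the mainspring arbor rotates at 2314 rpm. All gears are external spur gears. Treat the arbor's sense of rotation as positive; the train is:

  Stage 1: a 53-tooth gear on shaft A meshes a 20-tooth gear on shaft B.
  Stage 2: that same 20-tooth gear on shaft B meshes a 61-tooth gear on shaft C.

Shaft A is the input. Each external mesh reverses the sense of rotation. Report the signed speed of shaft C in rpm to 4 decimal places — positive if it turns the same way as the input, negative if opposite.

Stage 1 [53T→20T]: ω = 2314.0000×53/20 = 6132.1000 rpm, dir flips to −; running = −6132.1000
Stage 2 [20T→61T]: ω = 6132.1000×20/61 = 2010.5246 rpm, dir flips to +; running = +2010.5246

+2010.5246 rpm (same as input, |ω| = 2010.5246 rpm)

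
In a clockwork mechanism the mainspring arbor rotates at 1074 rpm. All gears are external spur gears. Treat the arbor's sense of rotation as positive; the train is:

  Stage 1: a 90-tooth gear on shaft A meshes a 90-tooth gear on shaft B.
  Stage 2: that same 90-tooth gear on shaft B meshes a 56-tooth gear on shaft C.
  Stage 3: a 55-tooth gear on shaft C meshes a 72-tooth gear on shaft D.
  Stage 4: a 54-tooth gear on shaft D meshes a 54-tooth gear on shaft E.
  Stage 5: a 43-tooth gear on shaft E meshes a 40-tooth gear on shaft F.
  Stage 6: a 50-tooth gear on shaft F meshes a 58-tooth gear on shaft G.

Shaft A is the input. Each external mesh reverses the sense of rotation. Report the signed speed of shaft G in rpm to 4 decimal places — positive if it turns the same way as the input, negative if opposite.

Stage 1 [90T→90T]: ω = 1074.0000×90/90 = 1074.0000 rpm, dir flips to −; running = −1074.0000
Stage 2 [90T→56T]: ω = 1074.0000×90/56 = 1726.0714 rpm, dir flips to +; running = +1726.0714
Stage 3 [55T→72T]: ω = 1726.0714×55/72 = 1318.5268 rpm, dir flips to −; running = −1318.5268
Stage 4 [54T→54T]: ω = 1318.5268×54/54 = 1318.5268 rpm, dir flips to +; running = +1318.5268
Stage 5 [43T→40T]: ω = 1318.5268×43/40 = 1417.4163 rpm, dir flips to −; running = −1417.4163
Stage 6 [50T→58T]: ω = 1417.4163×50/58 = 1221.9106 rpm, dir flips to +; running = +1221.9106

+1221.9106 rpm (same as input, |ω| = 1221.9106 rpm)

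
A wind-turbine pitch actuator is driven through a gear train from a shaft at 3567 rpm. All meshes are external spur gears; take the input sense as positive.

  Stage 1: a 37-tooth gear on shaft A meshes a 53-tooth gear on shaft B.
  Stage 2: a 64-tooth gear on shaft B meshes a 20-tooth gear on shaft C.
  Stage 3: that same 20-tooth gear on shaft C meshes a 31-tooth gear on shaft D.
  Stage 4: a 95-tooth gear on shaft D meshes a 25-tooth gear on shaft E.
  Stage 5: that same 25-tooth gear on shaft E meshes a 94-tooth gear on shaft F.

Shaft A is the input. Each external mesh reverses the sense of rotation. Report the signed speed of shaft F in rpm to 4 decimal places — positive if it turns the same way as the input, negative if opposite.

Stage 1 [37T→53T]: ω = 3567.0000×37/53 = 2490.1698 rpm, dir flips to −; running = −2490.1698
Stage 2 [64T→20T]: ω = 2490.1698×64/20 = 7968.5434 rpm, dir flips to +; running = +7968.5434
Stage 3 [20T→31T]: ω = 7968.5434×20/31 = 5140.9957 rpm, dir flips to −; running = −5140.9957
Stage 4 [95T→25T]: ω = 5140.9957×95/25 = 19535.7838 rpm, dir flips to +; running = +19535.7838
Stage 5 [25T→94T]: ω = 19535.7838×25/94 = 5195.6872 rpm, dir flips to −; running = −5195.6872

-5195.6872 rpm (opposite to input, |ω| = 5195.6872 rpm)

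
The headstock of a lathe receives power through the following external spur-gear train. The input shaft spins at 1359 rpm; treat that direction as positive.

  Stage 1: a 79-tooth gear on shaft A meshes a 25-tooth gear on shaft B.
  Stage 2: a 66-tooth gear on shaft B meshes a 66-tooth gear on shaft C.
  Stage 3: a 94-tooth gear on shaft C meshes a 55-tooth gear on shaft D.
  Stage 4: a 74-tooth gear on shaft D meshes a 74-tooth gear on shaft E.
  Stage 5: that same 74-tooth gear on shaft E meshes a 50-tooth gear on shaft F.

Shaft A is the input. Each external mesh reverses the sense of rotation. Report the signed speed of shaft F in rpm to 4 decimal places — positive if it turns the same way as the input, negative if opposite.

-10862.5908 rpm (opposite to input, |ω| = 10862.5908 rpm)

Stage 1 [79T→25T]: ω = 1359.0000×79/25 = 4294.4400 rpm, dir flips to −; running = −4294.4400
Stage 2 [66T→66T]: ω = 4294.4400×66/66 = 4294.4400 rpm, dir flips to +; running = +4294.4400
Stage 3 [94T→55T]: ω = 4294.4400×94/55 = 7339.5884 rpm, dir flips to −; running = −7339.5884
Stage 4 [74T→74T]: ω = 7339.5884×74/74 = 7339.5884 rpm, dir flips to +; running = +7339.5884
Stage 5 [74T→50T]: ω = 7339.5884×74/50 = 10862.5908 rpm, dir flips to −; running = −10862.5908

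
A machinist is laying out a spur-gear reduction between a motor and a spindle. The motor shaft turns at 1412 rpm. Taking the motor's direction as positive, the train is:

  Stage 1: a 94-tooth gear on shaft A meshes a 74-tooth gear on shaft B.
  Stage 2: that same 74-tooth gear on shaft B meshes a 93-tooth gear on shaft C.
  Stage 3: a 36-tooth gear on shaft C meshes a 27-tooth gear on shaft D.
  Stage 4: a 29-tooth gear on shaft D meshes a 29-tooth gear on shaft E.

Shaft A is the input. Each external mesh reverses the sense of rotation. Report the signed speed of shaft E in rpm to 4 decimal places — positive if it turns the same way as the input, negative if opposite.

Stage 1 [94T→74T]: ω = 1412.0000×94/74 = 1793.6216 rpm, dir flips to −; running = −1793.6216
Stage 2 [74T→93T]: ω = 1793.6216×74/93 = 1427.1828 rpm, dir flips to +; running = +1427.1828
Stage 3 [36T→27T]: ω = 1427.1828×36/27 = 1902.9104 rpm, dir flips to −; running = −1902.9104
Stage 4 [29T→29T]: ω = 1902.9104×29/29 = 1902.9104 rpm, dir flips to +; running = +1902.9104

+1902.9104 rpm (same as input, |ω| = 1902.9104 rpm)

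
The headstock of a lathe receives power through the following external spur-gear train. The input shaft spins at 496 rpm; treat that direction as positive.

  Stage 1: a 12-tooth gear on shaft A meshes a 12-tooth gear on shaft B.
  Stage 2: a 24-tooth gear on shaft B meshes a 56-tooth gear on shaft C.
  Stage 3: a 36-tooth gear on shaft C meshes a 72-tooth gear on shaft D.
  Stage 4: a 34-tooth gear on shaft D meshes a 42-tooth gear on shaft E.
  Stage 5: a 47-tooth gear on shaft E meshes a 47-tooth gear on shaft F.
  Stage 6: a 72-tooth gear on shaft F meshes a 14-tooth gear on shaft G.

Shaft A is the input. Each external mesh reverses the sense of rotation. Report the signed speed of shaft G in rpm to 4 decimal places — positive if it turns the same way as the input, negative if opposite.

Stage 1 [12T→12T]: ω = 496.0000×12/12 = 496.0000 rpm, dir flips to −; running = −496.0000
Stage 2 [24T→56T]: ω = 496.0000×24/56 = 212.5714 rpm, dir flips to +; running = +212.5714
Stage 3 [36T→72T]: ω = 212.5714×36/72 = 106.2857 rpm, dir flips to −; running = −106.2857
Stage 4 [34T→42T]: ω = 106.2857×34/42 = 86.0408 rpm, dir flips to +; running = +86.0408
Stage 5 [47T→47T]: ω = 86.0408×47/47 = 86.0408 rpm, dir flips to −; running = −86.0408
Stage 6 [72T→14T]: ω = 86.0408×72/14 = 442.4956 rpm, dir flips to +; running = +442.4956

+442.4956 rpm (same as input, |ω| = 442.4956 rpm)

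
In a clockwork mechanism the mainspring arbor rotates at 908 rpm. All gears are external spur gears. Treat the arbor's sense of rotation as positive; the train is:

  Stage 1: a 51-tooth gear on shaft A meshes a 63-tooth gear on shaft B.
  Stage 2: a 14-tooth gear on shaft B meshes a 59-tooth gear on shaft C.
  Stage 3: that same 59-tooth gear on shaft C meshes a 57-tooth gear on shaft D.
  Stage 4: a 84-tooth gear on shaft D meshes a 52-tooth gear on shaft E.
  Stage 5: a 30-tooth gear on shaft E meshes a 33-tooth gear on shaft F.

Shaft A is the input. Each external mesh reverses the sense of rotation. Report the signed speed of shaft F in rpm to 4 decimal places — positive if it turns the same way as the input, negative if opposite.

-265.1258 rpm (opposite to input, |ω| = 265.1258 rpm)

Stage 1 [51T→63T]: ω = 908.0000×51/63 = 735.0476 rpm, dir flips to −; running = −735.0476
Stage 2 [14T→59T]: ω = 735.0476×14/59 = 174.4181 rpm, dir flips to +; running = +174.4181
Stage 3 [59T→57T]: ω = 174.4181×59/57 = 180.5380 rpm, dir flips to −; running = −180.5380
Stage 4 [84T→52T]: ω = 180.5380×84/52 = 291.6383 rpm, dir flips to +; running = +291.6383
Stage 5 [30T→33T]: ω = 291.6383×30/33 = 265.1258 rpm, dir flips to −; running = −265.1258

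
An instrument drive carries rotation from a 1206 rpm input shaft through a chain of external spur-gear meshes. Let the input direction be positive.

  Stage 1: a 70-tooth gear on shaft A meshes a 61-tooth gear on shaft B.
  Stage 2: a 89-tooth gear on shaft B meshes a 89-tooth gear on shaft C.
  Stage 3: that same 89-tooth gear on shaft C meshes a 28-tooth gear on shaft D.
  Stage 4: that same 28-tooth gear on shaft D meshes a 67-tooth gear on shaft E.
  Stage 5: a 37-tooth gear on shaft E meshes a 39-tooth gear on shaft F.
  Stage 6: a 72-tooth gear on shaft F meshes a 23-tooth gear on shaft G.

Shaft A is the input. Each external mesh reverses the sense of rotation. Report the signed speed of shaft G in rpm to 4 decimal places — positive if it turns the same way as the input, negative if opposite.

Stage 1 [70T→61T]: ω = 1206.0000×70/61 = 1383.9344 rpm, dir flips to −; running = −1383.9344
Stage 2 [89T→89T]: ω = 1383.9344×89/89 = 1383.9344 rpm, dir flips to +; running = +1383.9344
Stage 3 [89T→28T]: ω = 1383.9344×89/28 = 4398.9344 rpm, dir flips to −; running = −4398.9344
Stage 4 [28T→67T]: ω = 4398.9344×28/67 = 1838.3607 rpm, dir flips to +; running = +1838.3607
Stage 5 [37T→39T]: ω = 1838.3607×37/39 = 1744.0858 rpm, dir flips to −; running = −1744.0858
Stage 6 [72T→23T]: ω = 1744.0858×72/23 = 5459.7467 rpm, dir flips to +; running = +5459.7467

+5459.7467 rpm (same as input, |ω| = 5459.7467 rpm)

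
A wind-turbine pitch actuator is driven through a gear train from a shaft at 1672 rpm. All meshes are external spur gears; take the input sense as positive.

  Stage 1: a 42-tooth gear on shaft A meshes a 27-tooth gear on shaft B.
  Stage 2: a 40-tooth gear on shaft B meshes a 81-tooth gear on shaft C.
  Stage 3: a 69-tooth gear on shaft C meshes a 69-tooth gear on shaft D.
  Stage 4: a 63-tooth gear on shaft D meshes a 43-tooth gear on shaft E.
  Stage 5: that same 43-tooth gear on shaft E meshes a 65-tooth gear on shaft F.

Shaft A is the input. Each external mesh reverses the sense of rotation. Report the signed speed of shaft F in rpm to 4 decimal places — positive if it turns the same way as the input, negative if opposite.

-1244.8699 rpm (opposite to input, |ω| = 1244.8699 rpm)

Stage 1 [42T→27T]: ω = 1672.0000×42/27 = 2600.8889 rpm, dir flips to −; running = −2600.8889
Stage 2 [40T→81T]: ω = 2600.8889×40/81 = 1284.3896 rpm, dir flips to +; running = +1284.3896
Stage 3 [69T→69T]: ω = 1284.3896×69/69 = 1284.3896 rpm, dir flips to −; running = −1284.3896
Stage 4 [63T→43T]: ω = 1284.3896×63/43 = 1881.7801 rpm, dir flips to +; running = +1881.7801
Stage 5 [43T→65T]: ω = 1881.7801×43/65 = 1244.8699 rpm, dir flips to −; running = −1244.8699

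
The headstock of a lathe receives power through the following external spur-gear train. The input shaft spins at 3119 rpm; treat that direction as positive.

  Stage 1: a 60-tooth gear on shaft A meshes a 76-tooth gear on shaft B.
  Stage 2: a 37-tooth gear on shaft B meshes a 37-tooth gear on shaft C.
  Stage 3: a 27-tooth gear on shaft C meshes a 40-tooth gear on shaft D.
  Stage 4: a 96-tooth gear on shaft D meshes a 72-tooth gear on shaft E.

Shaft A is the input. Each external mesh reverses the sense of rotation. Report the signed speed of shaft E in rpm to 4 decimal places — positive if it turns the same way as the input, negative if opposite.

Stage 1 [60T→76T]: ω = 3119.0000×60/76 = 2462.3684 rpm, dir flips to −; running = −2462.3684
Stage 2 [37T→37T]: ω = 2462.3684×37/37 = 2462.3684 rpm, dir flips to +; running = +2462.3684
Stage 3 [27T→40T]: ω = 2462.3684×27/40 = 1662.0987 rpm, dir flips to −; running = −1662.0987
Stage 4 [96T→72T]: ω = 1662.0987×96/72 = 2216.1316 rpm, dir flips to +; running = +2216.1316

+2216.1316 rpm (same as input, |ω| = 2216.1316 rpm)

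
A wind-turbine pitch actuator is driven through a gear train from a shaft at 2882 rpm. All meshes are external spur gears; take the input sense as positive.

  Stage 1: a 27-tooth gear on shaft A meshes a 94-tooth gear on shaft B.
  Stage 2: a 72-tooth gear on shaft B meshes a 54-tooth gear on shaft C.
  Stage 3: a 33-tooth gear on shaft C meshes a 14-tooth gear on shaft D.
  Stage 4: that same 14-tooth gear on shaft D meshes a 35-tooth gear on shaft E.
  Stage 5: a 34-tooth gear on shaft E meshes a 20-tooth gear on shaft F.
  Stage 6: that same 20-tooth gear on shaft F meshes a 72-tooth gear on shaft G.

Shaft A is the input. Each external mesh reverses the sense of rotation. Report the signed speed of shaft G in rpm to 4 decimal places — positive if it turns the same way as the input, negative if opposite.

Stage 1 [27T→94T]: ω = 2882.0000×27/94 = 827.8085 rpm, dir flips to −; running = −827.8085
Stage 2 [72T→54T]: ω = 827.8085×72/54 = 1103.7447 rpm, dir flips to +; running = +1103.7447
Stage 3 [33T→14T]: ω = 1103.7447×33/14 = 2601.6839 rpm, dir flips to −; running = −2601.6839
Stage 4 [14T→35T]: ω = 2601.6839×14/35 = 1040.6736 rpm, dir flips to +; running = +1040.6736
Stage 5 [34T→20T]: ω = 1040.6736×34/20 = 1769.1450 rpm, dir flips to −; running = −1769.1450
Stage 6 [20T→72T]: ω = 1769.1450×20/72 = 491.4292 rpm, dir flips to +; running = +491.4292

+491.4292 rpm (same as input, |ω| = 491.4292 rpm)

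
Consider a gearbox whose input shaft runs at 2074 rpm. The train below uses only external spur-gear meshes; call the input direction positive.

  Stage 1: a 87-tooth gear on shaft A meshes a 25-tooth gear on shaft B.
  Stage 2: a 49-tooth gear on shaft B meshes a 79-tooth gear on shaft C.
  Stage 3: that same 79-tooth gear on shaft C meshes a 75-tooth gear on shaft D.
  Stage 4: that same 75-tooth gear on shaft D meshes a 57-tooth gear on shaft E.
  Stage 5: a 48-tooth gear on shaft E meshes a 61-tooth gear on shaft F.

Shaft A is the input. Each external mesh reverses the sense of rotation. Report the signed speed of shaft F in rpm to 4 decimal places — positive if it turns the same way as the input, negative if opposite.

Stage 1 [87T→25T]: ω = 2074.0000×87/25 = 7217.5200 rpm, dir flips to −; running = −7217.5200
Stage 2 [49T→79T]: ω = 7217.5200×49/79 = 4476.6896 rpm, dir flips to +; running = +4476.6896
Stage 3 [79T→75T]: ω = 4476.6896×79/75 = 4715.4464 rpm, dir flips to −; running = −4715.4464
Stage 4 [75T→57T]: ω = 4715.4464×75/57 = 6204.5347 rpm, dir flips to +; running = +6204.5347
Stage 5 [48T→61T]: ω = 6204.5347×48/61 = 4882.2568 rpm, dir flips to −; running = −4882.2568

-4882.2568 rpm (opposite to input, |ω| = 4882.2568 rpm)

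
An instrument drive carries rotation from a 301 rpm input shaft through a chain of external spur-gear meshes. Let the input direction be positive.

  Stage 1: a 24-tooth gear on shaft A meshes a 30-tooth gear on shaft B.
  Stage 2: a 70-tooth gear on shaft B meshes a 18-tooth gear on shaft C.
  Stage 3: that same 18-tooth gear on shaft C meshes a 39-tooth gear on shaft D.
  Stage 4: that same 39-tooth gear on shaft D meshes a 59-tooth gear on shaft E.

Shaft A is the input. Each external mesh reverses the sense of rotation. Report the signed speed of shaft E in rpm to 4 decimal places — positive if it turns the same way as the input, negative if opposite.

+285.6949 rpm (same as input, |ω| = 285.6949 rpm)

Stage 1 [24T→30T]: ω = 301.0000×24/30 = 240.8000 rpm, dir flips to −; running = −240.8000
Stage 2 [70T→18T]: ω = 240.8000×70/18 = 936.4444 rpm, dir flips to +; running = +936.4444
Stage 3 [18T→39T]: ω = 936.4444×18/39 = 432.2051 rpm, dir flips to −; running = −432.2051
Stage 4 [39T→59T]: ω = 432.2051×39/59 = 285.6949 rpm, dir flips to +; running = +285.6949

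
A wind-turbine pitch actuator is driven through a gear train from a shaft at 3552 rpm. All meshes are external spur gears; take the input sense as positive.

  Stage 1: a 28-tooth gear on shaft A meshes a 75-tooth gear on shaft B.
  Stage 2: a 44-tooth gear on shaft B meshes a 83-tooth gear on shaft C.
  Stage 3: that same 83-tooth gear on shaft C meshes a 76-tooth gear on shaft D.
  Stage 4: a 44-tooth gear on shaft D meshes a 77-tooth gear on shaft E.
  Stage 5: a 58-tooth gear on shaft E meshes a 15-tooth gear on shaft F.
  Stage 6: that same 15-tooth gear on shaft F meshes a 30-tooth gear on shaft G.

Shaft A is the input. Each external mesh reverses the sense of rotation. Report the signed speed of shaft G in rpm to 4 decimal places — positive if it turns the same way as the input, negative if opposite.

+848.1594 rpm (same as input, |ω| = 848.1594 rpm)

Stage 1 [28T→75T]: ω = 3552.0000×28/75 = 1326.0800 rpm, dir flips to −; running = −1326.0800
Stage 2 [44T→83T]: ω = 1326.0800×44/83 = 702.9822 rpm, dir flips to +; running = +702.9822
Stage 3 [83T→76T]: ω = 702.9822×83/76 = 767.7305 rpm, dir flips to −; running = −767.7305
Stage 4 [44T→77T]: ω = 767.7305×44/77 = 438.7032 rpm, dir flips to +; running = +438.7032
Stage 5 [58T→15T]: ω = 438.7032×58/15 = 1696.3189 rpm, dir flips to −; running = −1696.3189
Stage 6 [15T→30T]: ω = 1696.3189×15/30 = 848.1594 rpm, dir flips to +; running = +848.1594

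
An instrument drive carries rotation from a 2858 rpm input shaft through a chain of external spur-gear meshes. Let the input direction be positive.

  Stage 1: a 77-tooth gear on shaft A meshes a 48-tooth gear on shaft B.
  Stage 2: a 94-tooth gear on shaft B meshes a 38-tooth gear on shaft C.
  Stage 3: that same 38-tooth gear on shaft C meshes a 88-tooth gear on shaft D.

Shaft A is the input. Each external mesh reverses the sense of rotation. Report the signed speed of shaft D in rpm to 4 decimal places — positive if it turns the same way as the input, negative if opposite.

Stage 1 [77T→48T]: ω = 2858.0000×77/48 = 4584.7083 rpm, dir flips to −; running = −4584.7083
Stage 2 [94T→38T]: ω = 4584.7083×94/38 = 11341.1206 rpm, dir flips to +; running = +11341.1206
Stage 3 [38T→88T]: ω = 11341.1206×38/88 = 4897.3021 rpm, dir flips to −; running = −4897.3021

-4897.3021 rpm (opposite to input, |ω| = 4897.3021 rpm)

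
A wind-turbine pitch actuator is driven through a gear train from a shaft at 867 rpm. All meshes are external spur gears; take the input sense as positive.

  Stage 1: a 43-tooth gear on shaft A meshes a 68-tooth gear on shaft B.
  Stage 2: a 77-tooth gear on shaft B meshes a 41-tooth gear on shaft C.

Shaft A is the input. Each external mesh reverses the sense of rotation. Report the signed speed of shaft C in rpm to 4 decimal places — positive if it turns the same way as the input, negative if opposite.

+1029.6402 rpm (same as input, |ω| = 1029.6402 rpm)

Stage 1 [43T→68T]: ω = 867.0000×43/68 = 548.2500 rpm, dir flips to −; running = −548.2500
Stage 2 [77T→41T]: ω = 548.2500×77/41 = 1029.6402 rpm, dir flips to +; running = +1029.6402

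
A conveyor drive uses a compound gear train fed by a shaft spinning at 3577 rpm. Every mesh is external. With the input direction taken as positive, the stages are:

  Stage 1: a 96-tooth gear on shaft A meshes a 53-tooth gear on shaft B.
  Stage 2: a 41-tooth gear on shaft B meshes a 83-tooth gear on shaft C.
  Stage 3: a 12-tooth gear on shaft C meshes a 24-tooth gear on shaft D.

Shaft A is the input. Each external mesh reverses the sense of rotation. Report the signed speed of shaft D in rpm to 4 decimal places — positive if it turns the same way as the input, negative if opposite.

Stage 1 [96T→53T]: ω = 3577.0000×96/53 = 6479.0943 rpm, dir flips to −; running = −6479.0943
Stage 2 [41T→83T]: ω = 6479.0943×41/83 = 3200.5165 rpm, dir flips to +; running = +3200.5165
Stage 3 [12T→24T]: ω = 3200.5165×12/24 = 1600.2582 rpm, dir flips to −; running = −1600.2582

-1600.2582 rpm (opposite to input, |ω| = 1600.2582 rpm)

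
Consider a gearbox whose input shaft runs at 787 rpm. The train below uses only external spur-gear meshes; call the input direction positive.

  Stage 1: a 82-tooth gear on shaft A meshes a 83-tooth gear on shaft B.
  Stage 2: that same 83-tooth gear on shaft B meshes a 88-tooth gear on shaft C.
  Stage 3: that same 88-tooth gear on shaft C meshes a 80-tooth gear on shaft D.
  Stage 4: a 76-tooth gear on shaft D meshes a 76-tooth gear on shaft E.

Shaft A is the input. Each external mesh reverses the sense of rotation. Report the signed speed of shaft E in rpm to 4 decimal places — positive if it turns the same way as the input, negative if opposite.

Stage 1 [82T→83T]: ω = 787.0000×82/83 = 777.5181 rpm, dir flips to −; running = −777.5181
Stage 2 [83T→88T]: ω = 777.5181×83/88 = 733.3409 rpm, dir flips to +; running = +733.3409
Stage 3 [88T→80T]: ω = 733.3409×88/80 = 806.6750 rpm, dir flips to −; running = −806.6750
Stage 4 [76T→76T]: ω = 806.6750×76/76 = 806.6750 rpm, dir flips to +; running = +806.6750

+806.6750 rpm (same as input, |ω| = 806.6750 rpm)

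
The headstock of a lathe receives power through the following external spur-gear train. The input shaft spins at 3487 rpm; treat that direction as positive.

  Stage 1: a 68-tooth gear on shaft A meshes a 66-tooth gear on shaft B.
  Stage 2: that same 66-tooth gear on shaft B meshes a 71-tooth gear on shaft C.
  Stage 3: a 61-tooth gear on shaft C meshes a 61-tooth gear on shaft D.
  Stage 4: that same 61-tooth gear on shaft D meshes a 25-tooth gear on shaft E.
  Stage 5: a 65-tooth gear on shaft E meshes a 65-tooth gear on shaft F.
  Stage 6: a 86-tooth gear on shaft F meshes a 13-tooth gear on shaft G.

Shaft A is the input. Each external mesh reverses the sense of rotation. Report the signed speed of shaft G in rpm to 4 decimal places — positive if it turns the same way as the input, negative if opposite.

+53907.2822 rpm (same as input, |ω| = 53907.2822 rpm)

Stage 1 [68T→66T]: ω = 3487.0000×68/66 = 3592.6667 rpm, dir flips to −; running = −3592.6667
Stage 2 [66T→71T]: ω = 3592.6667×66/71 = 3339.6620 rpm, dir flips to +; running = +3339.6620
Stage 3 [61T→61T]: ω = 3339.6620×61/61 = 3339.6620 rpm, dir flips to −; running = −3339.6620
Stage 4 [61T→25T]: ω = 3339.6620×61/25 = 8148.7752 rpm, dir flips to +; running = +8148.7752
Stage 5 [65T→65T]: ω = 8148.7752×65/65 = 8148.7752 rpm, dir flips to −; running = −8148.7752
Stage 6 [86T→13T]: ω = 8148.7752×86/13 = 53907.2822 rpm, dir flips to +; running = +53907.2822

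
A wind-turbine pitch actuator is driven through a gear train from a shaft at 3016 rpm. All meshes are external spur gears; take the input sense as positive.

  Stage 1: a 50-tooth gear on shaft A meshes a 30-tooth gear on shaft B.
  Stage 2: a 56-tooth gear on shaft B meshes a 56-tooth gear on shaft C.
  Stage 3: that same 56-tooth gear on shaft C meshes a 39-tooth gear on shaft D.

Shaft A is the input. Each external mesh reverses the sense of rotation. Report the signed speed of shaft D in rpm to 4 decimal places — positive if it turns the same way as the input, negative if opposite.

Stage 1 [50T→30T]: ω = 3016.0000×50/30 = 5026.6667 rpm, dir flips to −; running = −5026.6667
Stage 2 [56T→56T]: ω = 5026.6667×56/56 = 5026.6667 rpm, dir flips to +; running = +5026.6667
Stage 3 [56T→39T]: ω = 5026.6667×56/39 = 7217.7778 rpm, dir flips to −; running = −7217.7778

-7217.7778 rpm (opposite to input, |ω| = 7217.7778 rpm)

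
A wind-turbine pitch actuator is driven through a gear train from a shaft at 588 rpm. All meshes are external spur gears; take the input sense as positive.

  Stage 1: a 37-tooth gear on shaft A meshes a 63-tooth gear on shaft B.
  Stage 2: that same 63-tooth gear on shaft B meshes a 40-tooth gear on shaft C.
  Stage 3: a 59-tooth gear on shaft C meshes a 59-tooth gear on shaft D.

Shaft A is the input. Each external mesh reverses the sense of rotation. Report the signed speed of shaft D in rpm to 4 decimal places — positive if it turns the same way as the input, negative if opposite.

-543.9000 rpm (opposite to input, |ω| = 543.9000 rpm)

Stage 1 [37T→63T]: ω = 588.0000×37/63 = 345.3333 rpm, dir flips to −; running = −345.3333
Stage 2 [63T→40T]: ω = 345.3333×63/40 = 543.9000 rpm, dir flips to +; running = +543.9000
Stage 3 [59T→59T]: ω = 543.9000×59/59 = 543.9000 rpm, dir flips to −; running = −543.9000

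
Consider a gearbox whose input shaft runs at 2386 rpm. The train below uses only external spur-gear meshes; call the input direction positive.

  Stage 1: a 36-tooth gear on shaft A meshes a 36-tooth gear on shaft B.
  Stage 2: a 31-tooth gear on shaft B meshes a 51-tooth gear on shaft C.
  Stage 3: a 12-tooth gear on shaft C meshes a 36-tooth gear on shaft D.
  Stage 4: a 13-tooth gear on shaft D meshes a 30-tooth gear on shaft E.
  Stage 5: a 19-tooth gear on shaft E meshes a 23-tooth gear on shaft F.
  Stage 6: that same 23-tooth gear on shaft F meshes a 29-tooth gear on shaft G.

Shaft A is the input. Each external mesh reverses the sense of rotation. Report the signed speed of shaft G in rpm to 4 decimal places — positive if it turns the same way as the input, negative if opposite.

+137.2519 rpm (same as input, |ω| = 137.2519 rpm)

Stage 1 [36T→36T]: ω = 2386.0000×36/36 = 2386.0000 rpm, dir flips to −; running = −2386.0000
Stage 2 [31T→51T]: ω = 2386.0000×31/51 = 1450.3137 rpm, dir flips to +; running = +1450.3137
Stage 3 [12T→36T]: ω = 1450.3137×12/36 = 483.4379 rpm, dir flips to −; running = −483.4379
Stage 4 [13T→30T]: ω = 483.4379×13/30 = 209.4898 rpm, dir flips to +; running = +209.4898
Stage 5 [19T→23T]: ω = 209.4898×19/23 = 173.0568 rpm, dir flips to −; running = −173.0568
Stage 6 [23T→29T]: ω = 173.0568×23/29 = 137.2519 rpm, dir flips to +; running = +137.2519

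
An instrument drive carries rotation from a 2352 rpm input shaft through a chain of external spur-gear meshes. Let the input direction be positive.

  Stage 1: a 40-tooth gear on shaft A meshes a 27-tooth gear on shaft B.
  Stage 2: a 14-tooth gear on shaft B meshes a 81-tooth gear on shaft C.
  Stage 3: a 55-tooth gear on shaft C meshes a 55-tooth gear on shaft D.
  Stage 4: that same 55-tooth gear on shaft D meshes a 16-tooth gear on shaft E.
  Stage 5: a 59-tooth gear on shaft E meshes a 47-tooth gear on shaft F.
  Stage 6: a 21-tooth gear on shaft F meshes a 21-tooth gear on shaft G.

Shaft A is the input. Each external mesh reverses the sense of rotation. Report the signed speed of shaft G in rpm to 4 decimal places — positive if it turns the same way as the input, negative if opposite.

Stage 1 [40T→27T]: ω = 2352.0000×40/27 = 3484.4444 rpm, dir flips to −; running = −3484.4444
Stage 2 [14T→81T]: ω = 3484.4444×14/81 = 602.2497 rpm, dir flips to +; running = +602.2497
Stage 3 [55T→55T]: ω = 602.2497×55/55 = 602.2497 rpm, dir flips to −; running = −602.2497
Stage 4 [55T→16T]: ω = 602.2497×55/16 = 2070.2332 rpm, dir flips to +; running = +2070.2332
Stage 5 [59T→47T]: ω = 2070.2332×59/47 = 2598.8034 rpm, dir flips to −; running = −2598.8034
Stage 6 [21T→21T]: ω = 2598.8034×21/21 = 2598.8034 rpm, dir flips to +; running = +2598.8034

+2598.8034 rpm (same as input, |ω| = 2598.8034 rpm)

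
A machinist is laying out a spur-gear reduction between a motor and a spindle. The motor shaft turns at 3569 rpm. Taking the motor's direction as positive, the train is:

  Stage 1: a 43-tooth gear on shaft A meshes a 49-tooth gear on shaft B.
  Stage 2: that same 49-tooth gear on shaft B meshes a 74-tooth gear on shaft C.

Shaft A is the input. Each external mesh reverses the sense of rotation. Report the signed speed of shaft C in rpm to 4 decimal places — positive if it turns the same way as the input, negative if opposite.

+2073.8784 rpm (same as input, |ω| = 2073.8784 rpm)

Stage 1 [43T→49T]: ω = 3569.0000×43/49 = 3131.9796 rpm, dir flips to −; running = −3131.9796
Stage 2 [49T→74T]: ω = 3131.9796×49/74 = 2073.8784 rpm, dir flips to +; running = +2073.8784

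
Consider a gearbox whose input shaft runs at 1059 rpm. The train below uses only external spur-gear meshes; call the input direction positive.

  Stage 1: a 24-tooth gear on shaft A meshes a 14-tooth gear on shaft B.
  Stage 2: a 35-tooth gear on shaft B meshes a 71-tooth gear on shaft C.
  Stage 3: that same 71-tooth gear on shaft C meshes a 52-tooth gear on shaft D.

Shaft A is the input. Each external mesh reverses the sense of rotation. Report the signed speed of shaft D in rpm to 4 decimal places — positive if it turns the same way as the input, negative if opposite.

-1221.9231 rpm (opposite to input, |ω| = 1221.9231 rpm)

Stage 1 [24T→14T]: ω = 1059.0000×24/14 = 1815.4286 rpm, dir flips to −; running = −1815.4286
Stage 2 [35T→71T]: ω = 1815.4286×35/71 = 894.9296 rpm, dir flips to +; running = +894.9296
Stage 3 [71T→52T]: ω = 894.9296×71/52 = 1221.9231 rpm, dir flips to −; running = −1221.9231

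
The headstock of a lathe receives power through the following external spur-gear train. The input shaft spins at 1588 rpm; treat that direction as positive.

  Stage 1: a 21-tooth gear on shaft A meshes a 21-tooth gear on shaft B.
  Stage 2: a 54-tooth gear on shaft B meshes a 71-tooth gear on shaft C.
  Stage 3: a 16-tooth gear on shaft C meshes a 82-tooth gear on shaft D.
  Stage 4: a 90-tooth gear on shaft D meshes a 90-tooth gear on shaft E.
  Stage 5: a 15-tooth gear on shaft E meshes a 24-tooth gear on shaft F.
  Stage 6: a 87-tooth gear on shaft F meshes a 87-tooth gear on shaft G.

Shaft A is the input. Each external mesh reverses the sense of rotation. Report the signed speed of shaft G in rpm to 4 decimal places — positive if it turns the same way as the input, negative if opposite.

Stage 1 [21T→21T]: ω = 1588.0000×21/21 = 1588.0000 rpm, dir flips to −; running = −1588.0000
Stage 2 [54T→71T]: ω = 1588.0000×54/71 = 1207.7746 rpm, dir flips to +; running = +1207.7746
Stage 3 [16T→82T]: ω = 1207.7746×16/82 = 235.6633 rpm, dir flips to −; running = −235.6633
Stage 4 [90T→90T]: ω = 235.6633×90/90 = 235.6633 rpm, dir flips to +; running = +235.6633
Stage 5 [15T→24T]: ω = 235.6633×15/24 = 147.2896 rpm, dir flips to −; running = −147.2896
Stage 6 [87T→87T]: ω = 147.2896×87/87 = 147.2896 rpm, dir flips to +; running = +147.2896

+147.2896 rpm (same as input, |ω| = 147.2896 rpm)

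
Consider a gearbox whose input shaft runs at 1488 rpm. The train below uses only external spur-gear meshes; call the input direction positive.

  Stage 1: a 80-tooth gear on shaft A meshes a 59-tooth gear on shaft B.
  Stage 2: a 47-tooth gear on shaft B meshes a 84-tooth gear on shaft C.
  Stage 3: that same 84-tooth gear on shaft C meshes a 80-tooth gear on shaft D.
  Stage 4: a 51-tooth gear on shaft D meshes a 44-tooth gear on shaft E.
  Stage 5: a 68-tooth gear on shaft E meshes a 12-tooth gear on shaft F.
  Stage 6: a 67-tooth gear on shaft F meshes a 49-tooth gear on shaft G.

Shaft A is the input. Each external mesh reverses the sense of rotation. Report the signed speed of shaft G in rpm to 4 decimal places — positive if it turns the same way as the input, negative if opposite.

Stage 1 [80T→59T]: ω = 1488.0000×80/59 = 2017.6271 rpm, dir flips to −; running = −2017.6271
Stage 2 [47T→84T]: ω = 2017.6271×47/84 = 1128.9104 rpm, dir flips to +; running = +1128.9104
Stage 3 [84T→80T]: ω = 1128.9104×84/80 = 1185.3559 rpm, dir flips to −; running = −1185.3559
Stage 4 [51T→44T]: ω = 1185.3559×51/44 = 1373.9353 rpm, dir flips to +; running = +1373.9353
Stage 5 [68T→12T]: ω = 1373.9353×68/12 = 7785.6333 rpm, dir flips to −; running = −7785.6333
Stage 6 [67T→49T]: ω = 7785.6333×67/49 = 10645.6618 rpm, dir flips to +; running = +10645.6618

+10645.6618 rpm (same as input, |ω| = 10645.6618 rpm)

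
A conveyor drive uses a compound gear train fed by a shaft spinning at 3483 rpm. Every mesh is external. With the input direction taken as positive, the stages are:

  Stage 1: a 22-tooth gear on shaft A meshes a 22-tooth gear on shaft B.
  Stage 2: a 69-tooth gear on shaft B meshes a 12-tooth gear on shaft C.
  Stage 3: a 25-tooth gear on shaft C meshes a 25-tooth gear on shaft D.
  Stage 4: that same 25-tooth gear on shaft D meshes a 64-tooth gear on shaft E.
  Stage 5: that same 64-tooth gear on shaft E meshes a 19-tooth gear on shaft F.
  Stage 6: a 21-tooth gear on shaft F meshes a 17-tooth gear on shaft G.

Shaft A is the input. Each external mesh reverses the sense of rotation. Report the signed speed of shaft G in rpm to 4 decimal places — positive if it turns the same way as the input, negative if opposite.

+32552.0317 rpm (same as input, |ω| = 32552.0317 rpm)

Stage 1 [22T→22T]: ω = 3483.0000×22/22 = 3483.0000 rpm, dir flips to −; running = −3483.0000
Stage 2 [69T→12T]: ω = 3483.0000×69/12 = 20027.2500 rpm, dir flips to +; running = +20027.2500
Stage 3 [25T→25T]: ω = 20027.2500×25/25 = 20027.2500 rpm, dir flips to −; running = −20027.2500
Stage 4 [25T→64T]: ω = 20027.2500×25/64 = 7823.1445 rpm, dir flips to +; running = +7823.1445
Stage 5 [64T→19T]: ω = 7823.1445×64/19 = 26351.6447 rpm, dir flips to −; running = −26351.6447
Stage 6 [21T→17T]: ω = 26351.6447×21/17 = 32552.0317 rpm, dir flips to +; running = +32552.0317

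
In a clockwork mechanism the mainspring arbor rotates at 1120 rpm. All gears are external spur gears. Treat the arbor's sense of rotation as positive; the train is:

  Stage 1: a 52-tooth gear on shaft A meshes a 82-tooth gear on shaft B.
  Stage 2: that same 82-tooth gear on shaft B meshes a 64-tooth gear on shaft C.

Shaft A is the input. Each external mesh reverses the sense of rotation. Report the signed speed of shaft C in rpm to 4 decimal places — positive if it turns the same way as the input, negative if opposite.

Stage 1 [52T→82T]: ω = 1120.0000×52/82 = 710.2439 rpm, dir flips to −; running = −710.2439
Stage 2 [82T→64T]: ω = 710.2439×82/64 = 910.0000 rpm, dir flips to +; running = +910.0000

+910.0000 rpm (same as input, |ω| = 910.0000 rpm)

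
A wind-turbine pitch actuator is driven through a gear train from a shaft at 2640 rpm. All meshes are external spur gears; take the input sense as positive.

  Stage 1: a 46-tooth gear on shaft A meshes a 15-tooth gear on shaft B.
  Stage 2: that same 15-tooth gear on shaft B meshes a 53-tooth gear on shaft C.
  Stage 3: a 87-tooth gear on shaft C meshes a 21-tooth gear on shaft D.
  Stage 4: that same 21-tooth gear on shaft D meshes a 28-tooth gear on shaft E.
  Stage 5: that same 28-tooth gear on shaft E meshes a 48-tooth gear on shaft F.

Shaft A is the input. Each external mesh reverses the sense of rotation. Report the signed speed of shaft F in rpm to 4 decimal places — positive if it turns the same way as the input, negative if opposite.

-4153.0189 rpm (opposite to input, |ω| = 4153.0189 rpm)

Stage 1 [46T→15T]: ω = 2640.0000×46/15 = 8096.0000 rpm, dir flips to −; running = −8096.0000
Stage 2 [15T→53T]: ω = 8096.0000×15/53 = 2291.3208 rpm, dir flips to +; running = +2291.3208
Stage 3 [87T→21T]: ω = 2291.3208×87/21 = 9492.6146 rpm, dir flips to −; running = −9492.6146
Stage 4 [21T→28T]: ω = 9492.6146×21/28 = 7119.4609 rpm, dir flips to +; running = +7119.4609
Stage 5 [28T→48T]: ω = 7119.4609×28/48 = 4153.0189 rpm, dir flips to −; running = −4153.0189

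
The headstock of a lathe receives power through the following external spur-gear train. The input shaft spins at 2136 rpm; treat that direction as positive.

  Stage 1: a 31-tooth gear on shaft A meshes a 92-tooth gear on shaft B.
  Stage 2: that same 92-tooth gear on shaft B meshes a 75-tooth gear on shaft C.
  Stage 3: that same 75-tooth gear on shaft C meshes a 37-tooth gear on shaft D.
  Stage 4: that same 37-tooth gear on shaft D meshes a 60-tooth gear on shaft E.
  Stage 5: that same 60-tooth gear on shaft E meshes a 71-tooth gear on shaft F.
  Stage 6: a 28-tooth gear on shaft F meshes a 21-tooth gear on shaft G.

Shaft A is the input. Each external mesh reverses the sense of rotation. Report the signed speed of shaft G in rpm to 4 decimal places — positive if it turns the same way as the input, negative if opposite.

+1243.4930 rpm (same as input, |ω| = 1243.4930 rpm)

Stage 1 [31T→92T]: ω = 2136.0000×31/92 = 719.7391 rpm, dir flips to −; running = −719.7391
Stage 2 [92T→75T]: ω = 719.7391×92/75 = 882.8800 rpm, dir flips to +; running = +882.8800
Stage 3 [75T→37T]: ω = 882.8800×75/37 = 1789.6216 rpm, dir flips to −; running = −1789.6216
Stage 4 [37T→60T]: ω = 1789.6216×37/60 = 1103.6000 rpm, dir flips to +; running = +1103.6000
Stage 5 [60T→71T]: ω = 1103.6000×60/71 = 932.6197 rpm, dir flips to −; running = −932.6197
Stage 6 [28T→21T]: ω = 932.6197×28/21 = 1243.4930 rpm, dir flips to +; running = +1243.4930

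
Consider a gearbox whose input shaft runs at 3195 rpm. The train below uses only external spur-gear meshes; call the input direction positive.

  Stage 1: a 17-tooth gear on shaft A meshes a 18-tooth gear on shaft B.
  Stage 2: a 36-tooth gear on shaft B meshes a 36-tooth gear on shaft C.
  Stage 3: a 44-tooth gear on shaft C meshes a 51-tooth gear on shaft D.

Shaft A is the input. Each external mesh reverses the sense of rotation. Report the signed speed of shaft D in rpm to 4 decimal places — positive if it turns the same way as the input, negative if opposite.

Stage 1 [17T→18T]: ω = 3195.0000×17/18 = 3017.5000 rpm, dir flips to −; running = −3017.5000
Stage 2 [36T→36T]: ω = 3017.5000×36/36 = 3017.5000 rpm, dir flips to +; running = +3017.5000
Stage 3 [44T→51T]: ω = 3017.5000×44/51 = 2603.3333 rpm, dir flips to −; running = −2603.3333

-2603.3333 rpm (opposite to input, |ω| = 2603.3333 rpm)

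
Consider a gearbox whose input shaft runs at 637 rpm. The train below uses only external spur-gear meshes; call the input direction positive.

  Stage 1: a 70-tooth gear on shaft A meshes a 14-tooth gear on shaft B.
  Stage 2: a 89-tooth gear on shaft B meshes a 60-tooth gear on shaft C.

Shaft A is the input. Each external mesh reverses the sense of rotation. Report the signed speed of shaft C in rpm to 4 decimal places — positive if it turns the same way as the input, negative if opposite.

Stage 1 [70T→14T]: ω = 637.0000×70/14 = 3185.0000 rpm, dir flips to −; running = −3185.0000
Stage 2 [89T→60T]: ω = 3185.0000×89/60 = 4724.4167 rpm, dir flips to +; running = +4724.4167

+4724.4167 rpm (same as input, |ω| = 4724.4167 rpm)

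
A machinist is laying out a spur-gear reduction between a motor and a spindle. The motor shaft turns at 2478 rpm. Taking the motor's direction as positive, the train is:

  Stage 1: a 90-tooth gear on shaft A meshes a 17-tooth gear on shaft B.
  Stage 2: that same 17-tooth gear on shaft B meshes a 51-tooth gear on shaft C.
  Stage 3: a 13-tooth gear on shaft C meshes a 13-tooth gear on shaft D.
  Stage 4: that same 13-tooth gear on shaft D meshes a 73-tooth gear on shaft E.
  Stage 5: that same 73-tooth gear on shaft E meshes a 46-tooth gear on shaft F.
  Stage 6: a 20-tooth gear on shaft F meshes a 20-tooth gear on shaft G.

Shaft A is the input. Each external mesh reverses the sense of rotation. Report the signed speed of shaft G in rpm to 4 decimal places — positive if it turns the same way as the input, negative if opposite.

+1235.8312 rpm (same as input, |ω| = 1235.8312 rpm)

Stage 1 [90T→17T]: ω = 2478.0000×90/17 = 13118.8235 rpm, dir flips to −; running = −13118.8235
Stage 2 [17T→51T]: ω = 13118.8235×17/51 = 4372.9412 rpm, dir flips to +; running = +4372.9412
Stage 3 [13T→13T]: ω = 4372.9412×13/13 = 4372.9412 rpm, dir flips to −; running = −4372.9412
Stage 4 [13T→73T]: ω = 4372.9412×13/73 = 778.7429 rpm, dir flips to +; running = +778.7429
Stage 5 [73T→46T]: ω = 778.7429×73/46 = 1235.8312 rpm, dir flips to −; running = −1235.8312
Stage 6 [20T→20T]: ω = 1235.8312×20/20 = 1235.8312 rpm, dir flips to +; running = +1235.8312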